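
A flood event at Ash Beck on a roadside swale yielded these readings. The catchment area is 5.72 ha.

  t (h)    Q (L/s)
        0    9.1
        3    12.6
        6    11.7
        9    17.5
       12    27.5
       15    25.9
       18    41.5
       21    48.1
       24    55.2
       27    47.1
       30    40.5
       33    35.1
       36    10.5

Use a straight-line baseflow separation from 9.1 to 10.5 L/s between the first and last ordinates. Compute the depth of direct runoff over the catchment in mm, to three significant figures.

Direct runoff: 0.00, 3.38, 2.37, 8.05, 17.93, 16.22, 31.70, 38.18, 45.17, 36.95, 30.23, 24.72, 0.00 L/s; ΣQ_DR = 254.9 L/s.
V = ΣQ_DR · Δt = 254.9 × 10800 s = 2.753 × 10^6 L.
Over A = 5.72 ha, depth = V / A = 48.1 mm.

d ≈ 48.1 mm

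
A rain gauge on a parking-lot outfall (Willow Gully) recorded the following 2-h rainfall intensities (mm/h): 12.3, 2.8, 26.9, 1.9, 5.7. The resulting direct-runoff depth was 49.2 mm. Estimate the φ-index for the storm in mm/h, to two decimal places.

φ ≈ 7.30 mm/h

Only the 2 blocks with intensity above φ contribute runoff: 12.3, 26.9 mm/h.
Σ(I−φ)·Δt = d  ⇒  (12.3+26.9 − 2φ)·2 = 49.2
φ = (39.20 − 49.2/2) / 2 = 7.30 mm/h.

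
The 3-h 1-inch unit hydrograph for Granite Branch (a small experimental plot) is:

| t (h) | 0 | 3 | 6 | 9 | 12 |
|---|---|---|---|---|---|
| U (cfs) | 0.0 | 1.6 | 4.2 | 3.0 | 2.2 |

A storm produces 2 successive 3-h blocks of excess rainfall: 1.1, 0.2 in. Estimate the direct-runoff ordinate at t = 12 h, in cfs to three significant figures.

Q ≈ 3.02 cfs

By discrete convolution, Q_j = Σ (P_i / 1 in) · U_{j−i}.
At t = 12 h (j=4): Q = (1.1/1)·2.2 + (0.2/1)·3.0 = 3.02 cfs.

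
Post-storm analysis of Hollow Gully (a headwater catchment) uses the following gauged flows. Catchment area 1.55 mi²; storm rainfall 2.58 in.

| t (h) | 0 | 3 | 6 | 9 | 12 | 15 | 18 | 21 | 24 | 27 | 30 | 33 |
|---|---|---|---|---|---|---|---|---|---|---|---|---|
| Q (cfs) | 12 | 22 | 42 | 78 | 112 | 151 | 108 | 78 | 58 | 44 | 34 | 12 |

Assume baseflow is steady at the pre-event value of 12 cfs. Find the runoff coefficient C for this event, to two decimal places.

ΣQ_DR = 607.0 cfs; V = ΣQ_DR·Δt = 6.556 × 10^6 ft³.
Runoff depth d = V / A = 1.821 in.
C = d / P = 1.821 / 2.58 = 0.71.

C ≈ 0.71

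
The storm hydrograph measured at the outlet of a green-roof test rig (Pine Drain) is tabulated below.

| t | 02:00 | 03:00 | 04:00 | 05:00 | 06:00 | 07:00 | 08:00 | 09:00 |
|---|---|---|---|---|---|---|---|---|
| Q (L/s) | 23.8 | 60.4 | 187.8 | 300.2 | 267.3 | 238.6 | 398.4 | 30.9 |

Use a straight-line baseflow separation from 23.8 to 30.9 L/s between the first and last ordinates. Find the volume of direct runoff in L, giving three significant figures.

Direct-runoff ordinates (Q − Q_b): 0.00, 35.59, 161.97, 273.36, 239.44, 209.73, 368.51, 0.00 L/s.
ΣQ_DR = 1289 L/s.
With Δt = 1 h = 3600 s, V = ΣQ_DR · Δt = 1289 × 3600 = 4.64 × 10^6 L.

V ≈ 4.64 × 10^6 L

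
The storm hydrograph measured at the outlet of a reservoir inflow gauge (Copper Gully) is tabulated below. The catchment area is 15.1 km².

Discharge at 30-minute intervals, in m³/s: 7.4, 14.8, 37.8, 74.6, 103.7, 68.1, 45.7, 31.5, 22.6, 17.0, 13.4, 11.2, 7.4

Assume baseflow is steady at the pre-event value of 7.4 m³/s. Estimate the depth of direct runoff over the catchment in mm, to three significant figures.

Direct runoff: 0.0, 7.4, 30.4, 67.2, 96.3, 60.7, 38.3, 24.1, 15.2, 9.6, 6.0, 3.8, 0.0 m³/s; ΣQ_DR = 359.0 m³/s.
V = ΣQ_DR · Δt = 359.0 × 1800 s = 6.462 × 10^5 m³.
Over A = 15.1 km², depth = V / A = 42.8 mm.

d ≈ 42.8 mm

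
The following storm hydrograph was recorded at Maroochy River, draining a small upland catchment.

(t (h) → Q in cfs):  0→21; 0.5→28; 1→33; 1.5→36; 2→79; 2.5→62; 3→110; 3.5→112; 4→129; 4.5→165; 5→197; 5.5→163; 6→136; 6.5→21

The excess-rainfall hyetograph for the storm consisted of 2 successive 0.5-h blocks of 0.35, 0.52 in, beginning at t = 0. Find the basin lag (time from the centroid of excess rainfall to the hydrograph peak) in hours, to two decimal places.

t_L ≈ 4.45 h

Centroid of excess rainfall: t_c = Σ P_i·t̄_i / ΣP_i = 0.5489 h (block centres at 0.25, 0.75 h).
Hydrograph peak occurs at t = 5 h, so basin lag t_L = 5 − 0.5489 = 4.45 h.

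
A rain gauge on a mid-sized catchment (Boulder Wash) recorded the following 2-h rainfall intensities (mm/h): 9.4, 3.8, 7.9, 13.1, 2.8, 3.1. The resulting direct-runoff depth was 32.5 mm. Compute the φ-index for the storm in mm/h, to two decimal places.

φ ≈ 4.72 mm/h

Only the 3 blocks with intensity above φ contribute runoff: 9.4, 7.9, 13.1 mm/h.
Σ(I−φ)·Δt = d  ⇒  (9.4+7.9+13.1 − 3φ)·2 = 32.5
φ = (30.40 − 32.5/2) / 3 = 4.72 mm/h.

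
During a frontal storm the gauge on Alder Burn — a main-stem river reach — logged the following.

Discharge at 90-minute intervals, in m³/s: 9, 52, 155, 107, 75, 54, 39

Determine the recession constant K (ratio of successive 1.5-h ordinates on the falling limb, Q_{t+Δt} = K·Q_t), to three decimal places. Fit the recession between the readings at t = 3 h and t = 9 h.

Using the recession-limb readings at t = 3 h and t = 9 h: Q falls from 155 to 39 m³/s over 4 intervals.
K = (Q₂/Q₁)^(1/4) = (39/155)^(1/4) = 0.708.

K ≈ 0.708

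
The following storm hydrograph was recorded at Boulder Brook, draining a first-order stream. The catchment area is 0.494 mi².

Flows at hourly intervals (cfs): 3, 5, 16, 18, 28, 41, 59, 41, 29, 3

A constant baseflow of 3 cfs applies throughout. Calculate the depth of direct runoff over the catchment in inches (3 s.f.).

Direct runoff: 0.0, 2.0, 13.0, 15.0, 25.0, 38.0, 56.0, 38.0, 26.0, 0.0 cfs; ΣQ_DR = 213.0 cfs.
V = ΣQ_DR · Δt = 213.0 × 3600 s = 7.668 × 10^5 ft³.
Over A = 0.494 mi², depth = V / A = 0.668 in.

d ≈ 0.668 in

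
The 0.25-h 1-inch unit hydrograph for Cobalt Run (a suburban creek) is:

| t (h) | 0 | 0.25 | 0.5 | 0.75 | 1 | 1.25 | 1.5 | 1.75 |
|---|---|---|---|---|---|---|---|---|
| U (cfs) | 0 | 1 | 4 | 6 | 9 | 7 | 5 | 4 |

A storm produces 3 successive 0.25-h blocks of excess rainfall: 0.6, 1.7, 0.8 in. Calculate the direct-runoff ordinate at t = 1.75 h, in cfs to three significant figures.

Q ≈ 16.5 cfs

By discrete convolution, Q_j = Σ (P_i / 1 in) · U_{j−i}.
At t = 1.75 h (j=7): Q = (0.6/1)·4 + (1.7/1)·5 + (0.8/1)·7 = 16.5 cfs.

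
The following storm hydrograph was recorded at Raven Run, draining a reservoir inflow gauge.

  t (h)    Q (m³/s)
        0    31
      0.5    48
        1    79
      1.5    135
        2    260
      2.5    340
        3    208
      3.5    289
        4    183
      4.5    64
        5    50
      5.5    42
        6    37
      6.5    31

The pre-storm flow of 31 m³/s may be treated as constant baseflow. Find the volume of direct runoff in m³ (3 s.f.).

V ≈ 2.45 × 10^6 m³

Direct-runoff ordinates (Q − Q_b): 0.0, 17.0, 48.0, 104.0, 229.0, 309.0, 177.0, 258.0, 152.0, 33.0, 19.0, 11.0, 6.0, 0.0 m³/s.
ΣQ_DR = 1363 m³/s.
With Δt = 0.5 h = 1800 s, V = ΣQ_DR · Δt = 1363 × 1800 = 2.45 × 10^6 m³.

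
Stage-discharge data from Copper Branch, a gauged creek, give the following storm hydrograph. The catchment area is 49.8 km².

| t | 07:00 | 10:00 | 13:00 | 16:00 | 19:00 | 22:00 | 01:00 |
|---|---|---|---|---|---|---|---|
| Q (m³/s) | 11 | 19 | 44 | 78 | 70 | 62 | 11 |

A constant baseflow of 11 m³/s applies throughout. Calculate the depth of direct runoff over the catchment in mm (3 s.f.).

d ≈ 47.3 mm

Direct runoff: 0.0, 8.0, 33.0, 67.0, 59.0, 51.0, 0.0 m³/s; ΣQ_DR = 218.0 m³/s.
V = ΣQ_DR · Δt = 218.0 × 10800 s = 2.354 × 10^6 m³.
Over A = 49.8 km², depth = V / A = 47.3 mm.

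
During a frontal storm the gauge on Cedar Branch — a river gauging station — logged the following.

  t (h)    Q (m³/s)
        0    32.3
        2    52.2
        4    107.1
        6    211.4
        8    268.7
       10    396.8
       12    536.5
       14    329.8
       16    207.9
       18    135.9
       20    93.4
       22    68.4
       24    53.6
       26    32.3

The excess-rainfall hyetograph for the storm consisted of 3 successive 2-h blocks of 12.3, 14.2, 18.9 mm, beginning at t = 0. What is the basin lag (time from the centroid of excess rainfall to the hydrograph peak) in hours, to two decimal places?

Centroid of excess rainfall: t_c = Σ P_i·t̄_i / ΣP_i = 3.2907 h (block centres at 1, 3, 5 h).
Hydrograph peak occurs at t = 12 h, so basin lag t_L = 12 − 3.2907 = 8.71 h.

t_L ≈ 8.71 h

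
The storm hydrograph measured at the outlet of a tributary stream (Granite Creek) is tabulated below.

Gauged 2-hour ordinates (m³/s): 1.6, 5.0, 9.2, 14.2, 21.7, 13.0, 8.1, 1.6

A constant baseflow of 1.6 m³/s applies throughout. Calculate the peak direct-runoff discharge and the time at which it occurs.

Subtracting baseflow gives direct-runoff ordinates: 0.0, 3.4, 7.6, 12.6, 20.1, 11.4, 6.5, 0.0 m³/s.
The maximum is 20.1 m³/s, occurring at the reading for t = 8 h.

Q_p = 20.1 m³/s at t = 8 h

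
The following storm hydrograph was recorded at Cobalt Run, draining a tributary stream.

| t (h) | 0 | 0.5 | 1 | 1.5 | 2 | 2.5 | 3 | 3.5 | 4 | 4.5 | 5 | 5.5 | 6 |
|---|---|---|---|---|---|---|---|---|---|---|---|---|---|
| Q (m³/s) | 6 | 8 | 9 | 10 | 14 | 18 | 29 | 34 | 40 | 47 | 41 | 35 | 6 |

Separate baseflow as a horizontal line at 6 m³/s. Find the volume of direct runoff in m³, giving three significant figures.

Direct-runoff ordinates (Q − Q_b): 0.0, 2.0, 3.0, 4.0, 8.0, 12.0, 23.0, 28.0, 34.0, 41.0, 35.0, 29.0, 0.0 m³/s.
ΣQ_DR = 219.0 m³/s.
With Δt = 0.5 h = 1800 s, V = ΣQ_DR · Δt = 219.0 × 1800 = 3.94 × 10^5 m³.

V ≈ 3.94 × 10^5 m³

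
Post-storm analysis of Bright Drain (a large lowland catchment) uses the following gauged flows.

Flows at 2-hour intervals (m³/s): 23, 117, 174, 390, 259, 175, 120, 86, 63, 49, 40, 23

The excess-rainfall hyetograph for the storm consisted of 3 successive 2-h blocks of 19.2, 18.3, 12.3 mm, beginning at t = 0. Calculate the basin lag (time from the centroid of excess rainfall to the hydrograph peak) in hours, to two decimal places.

Centroid of excess rainfall: t_c = Σ P_i·t̄_i / ΣP_i = 2.7229 h (block centres at 1, 3, 5 h).
Hydrograph peak occurs at t = 6 h, so basin lag t_L = 6 − 2.7229 = 3.28 h.

t_L ≈ 3.28 h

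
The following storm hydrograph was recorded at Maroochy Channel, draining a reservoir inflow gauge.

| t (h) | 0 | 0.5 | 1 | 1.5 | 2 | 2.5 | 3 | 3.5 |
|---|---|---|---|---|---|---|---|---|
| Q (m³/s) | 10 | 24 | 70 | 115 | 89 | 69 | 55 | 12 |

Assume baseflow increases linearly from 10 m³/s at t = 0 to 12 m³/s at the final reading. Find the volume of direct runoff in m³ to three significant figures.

Direct-runoff ordinates (Q − Q_b): 0.00, 13.71, 59.43, 104.14, 77.86, 57.57, 43.29, 0.00 m³/s.
ΣQ_DR = 356.0 m³/s.
With Δt = 0.5 h = 1800 s, V = ΣQ_DR · Δt = 356.0 × 1800 = 6.41 × 10^5 m³.

V ≈ 6.41 × 10^5 m³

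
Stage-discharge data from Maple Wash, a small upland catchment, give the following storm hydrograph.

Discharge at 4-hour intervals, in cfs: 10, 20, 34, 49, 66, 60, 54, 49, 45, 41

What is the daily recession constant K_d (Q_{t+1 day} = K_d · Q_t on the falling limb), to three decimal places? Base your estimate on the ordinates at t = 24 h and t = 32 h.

K_d ≈ 0.579

Between t = 24 h and t = 32 h the flow falls from 54 to 45 cfs over 2×4 h = 8 h.
Per-interval ratio K = (45/54)^(1/2) = 0.9129; K_d = K^(24/4) = 0.579.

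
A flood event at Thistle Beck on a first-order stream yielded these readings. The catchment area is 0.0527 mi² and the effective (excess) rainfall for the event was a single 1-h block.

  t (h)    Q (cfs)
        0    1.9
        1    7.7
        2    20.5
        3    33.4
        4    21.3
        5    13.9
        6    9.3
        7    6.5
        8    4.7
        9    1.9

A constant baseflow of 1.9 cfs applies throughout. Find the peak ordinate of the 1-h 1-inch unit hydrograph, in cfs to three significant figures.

Direct runoff: 0.0, 5.8, 18.6, 31.5, 19.4, 12.0, 7.4, 4.6, 2.8, 0.0 cfs; ΣQ_DR = 102.1 cfs, peak = 31.5 cfs.
Runoff depth d = ΣQ_DR·Δt / A = 102.1 × 3600 / (0.0527 mi²) = 3.002 in.
The 1-inch UH is the DRH scaled by (1 in)/d, so U_p = 31.5 × 1/3.002 = 10.5 cfs.

U_p ≈ 10.5 cfs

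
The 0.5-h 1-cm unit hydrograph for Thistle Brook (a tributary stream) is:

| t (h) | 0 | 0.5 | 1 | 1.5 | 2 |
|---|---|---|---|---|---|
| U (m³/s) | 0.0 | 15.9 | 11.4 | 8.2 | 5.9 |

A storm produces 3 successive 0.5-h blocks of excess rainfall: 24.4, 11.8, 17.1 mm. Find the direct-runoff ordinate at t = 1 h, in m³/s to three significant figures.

Q ≈ 46.6 m³/s

By discrete convolution, Q_j = Σ (P_i / 10 mm) · U_{j−i}.
At t = 1 h (j=2): Q = (24.4/10)·11.4 + (11.8/10)·15.9 + (17.1/10)·0.0 = 46.6 m³/s.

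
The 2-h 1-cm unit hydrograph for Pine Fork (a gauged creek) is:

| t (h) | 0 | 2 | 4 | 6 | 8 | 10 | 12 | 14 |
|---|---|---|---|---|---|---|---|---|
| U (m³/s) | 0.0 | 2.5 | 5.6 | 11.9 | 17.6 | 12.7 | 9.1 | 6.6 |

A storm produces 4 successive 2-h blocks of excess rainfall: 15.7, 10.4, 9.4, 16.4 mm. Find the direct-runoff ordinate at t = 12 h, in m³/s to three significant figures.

Q ≈ 63.6 m³/s

By discrete convolution, Q_j = Σ (P_i / 10 mm) · U_{j−i}.
At t = 12 h (j=6): Q = (15.7/10)·9.1 + (10.4/10)·12.7 + (9.4/10)·17.6 + (16.4/10)·11.9 = 63.6 m³/s.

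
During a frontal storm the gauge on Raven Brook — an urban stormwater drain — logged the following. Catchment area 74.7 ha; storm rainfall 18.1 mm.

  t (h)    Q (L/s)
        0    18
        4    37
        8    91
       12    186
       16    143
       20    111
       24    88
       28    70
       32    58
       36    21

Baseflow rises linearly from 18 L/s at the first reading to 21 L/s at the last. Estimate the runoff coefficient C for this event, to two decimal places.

C ≈ 0.67

ΣQ_DR = 628.0 L/s; V = ΣQ_DR·Δt = 9.043 × 10^6 L.
Runoff depth d = V / A = 12.11 mm.
C = d / P = 12.11 / 18.1 = 0.67.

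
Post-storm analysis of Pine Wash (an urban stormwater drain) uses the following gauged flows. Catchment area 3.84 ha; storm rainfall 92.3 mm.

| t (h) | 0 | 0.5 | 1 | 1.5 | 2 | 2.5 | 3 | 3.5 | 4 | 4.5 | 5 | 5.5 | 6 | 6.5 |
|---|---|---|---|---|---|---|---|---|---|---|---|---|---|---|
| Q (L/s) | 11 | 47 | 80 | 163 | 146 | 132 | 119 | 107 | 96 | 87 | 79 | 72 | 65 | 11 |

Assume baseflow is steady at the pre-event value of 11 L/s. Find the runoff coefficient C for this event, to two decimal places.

ΣQ_DR = 1061 L/s; V = ΣQ_DR·Δt = 1.910 × 10^6 L.
Runoff depth d = V / A = 49.73 mm.
C = d / P = 49.73 / 92.3 = 0.54.

C ≈ 0.54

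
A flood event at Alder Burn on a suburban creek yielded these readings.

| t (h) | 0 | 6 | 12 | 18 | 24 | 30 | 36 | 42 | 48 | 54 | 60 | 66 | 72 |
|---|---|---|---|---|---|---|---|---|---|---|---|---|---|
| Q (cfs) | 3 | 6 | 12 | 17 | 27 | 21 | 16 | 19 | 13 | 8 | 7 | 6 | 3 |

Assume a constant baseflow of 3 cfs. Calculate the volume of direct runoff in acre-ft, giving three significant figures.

Direct-runoff ordinates (Q − Q_b): 0.0, 3.0, 9.0, 14.0, 24.0, 18.0, 13.0, 16.0, 10.0, 5.0, 4.0, 3.0, 0.0 cfs.
ΣQ_DR = 119.0 cfs.
With Δt = 6 h = 21600 s, V = ΣQ_DR · Δt = 119.0 × 21600 = 2.57 × 10^6 ft³ = 59.0 acre-ft.

V ≈ 59.0 acre-ft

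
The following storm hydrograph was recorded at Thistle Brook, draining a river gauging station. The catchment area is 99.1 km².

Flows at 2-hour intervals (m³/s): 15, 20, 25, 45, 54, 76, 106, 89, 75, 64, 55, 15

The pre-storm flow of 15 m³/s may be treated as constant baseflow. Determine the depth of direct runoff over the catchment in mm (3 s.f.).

d ≈ 33.3 mm

Direct runoff: 0.0, 5.0, 10.0, 30.0, 39.0, 61.0, 91.0, 74.0, 60.0, 49.0, 40.0, 0.0 m³/s; ΣQ_DR = 459.0 m³/s.
V = ΣQ_DR · Δt = 459.0 × 7200 s = 3.305 × 10^6 m³.
Over A = 99.1 km², depth = V / A = 33.3 mm.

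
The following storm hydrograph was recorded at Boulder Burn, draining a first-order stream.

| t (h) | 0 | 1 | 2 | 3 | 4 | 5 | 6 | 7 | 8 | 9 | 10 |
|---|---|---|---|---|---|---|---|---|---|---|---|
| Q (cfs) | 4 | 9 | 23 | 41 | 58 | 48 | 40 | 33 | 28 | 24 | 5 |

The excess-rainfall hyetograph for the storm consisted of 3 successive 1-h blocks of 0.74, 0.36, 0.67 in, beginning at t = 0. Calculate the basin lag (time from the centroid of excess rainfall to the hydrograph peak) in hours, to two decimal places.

Centroid of excess rainfall: t_c = Σ P_i·t̄_i / ΣP_i = 1.4605 h (block centres at 0.5, 1.5, 2.5 h).
Hydrograph peak occurs at t = 4 h, so basin lag t_L = 4 − 1.4605 = 2.54 h.

t_L ≈ 2.54 h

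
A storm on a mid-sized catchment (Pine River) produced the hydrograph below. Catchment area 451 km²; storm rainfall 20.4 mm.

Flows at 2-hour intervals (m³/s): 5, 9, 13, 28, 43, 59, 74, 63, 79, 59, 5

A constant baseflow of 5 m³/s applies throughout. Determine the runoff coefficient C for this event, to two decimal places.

C ≈ 0.30

ΣQ_DR = 382.0 m³/s; V = ΣQ_DR·Δt = 2.750 × 10^6 m³.
Runoff depth d = V / A = 6.098 mm.
C = d / P = 6.098 / 20.4 = 0.30.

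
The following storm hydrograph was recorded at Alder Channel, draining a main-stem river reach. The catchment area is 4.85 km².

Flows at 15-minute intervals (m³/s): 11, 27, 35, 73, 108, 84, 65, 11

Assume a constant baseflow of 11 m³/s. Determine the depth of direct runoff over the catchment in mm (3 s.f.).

Direct runoff: 0.0, 16.0, 24.0, 62.0, 97.0, 73.0, 54.0, 0.0 m³/s; ΣQ_DR = 326.0 m³/s.
V = ΣQ_DR · Δt = 326.0 × 900 s = 2.934 × 10^5 m³.
Over A = 4.85 km², depth = V / A = 60.5 mm.

d ≈ 60.5 mm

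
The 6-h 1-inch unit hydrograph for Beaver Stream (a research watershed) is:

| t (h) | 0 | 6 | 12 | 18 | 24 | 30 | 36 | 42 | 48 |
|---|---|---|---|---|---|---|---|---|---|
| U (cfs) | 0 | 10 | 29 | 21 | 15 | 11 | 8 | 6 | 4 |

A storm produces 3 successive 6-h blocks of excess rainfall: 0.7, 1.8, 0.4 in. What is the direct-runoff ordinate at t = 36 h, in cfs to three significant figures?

By discrete convolution, Q_j = Σ (P_i / 1 in) · U_{j−i}.
At t = 36 h (j=6): Q = (0.7/1)·8 + (1.8/1)·11 + (0.4/1)·15 = 31.4 cfs.

Q ≈ 31.4 cfs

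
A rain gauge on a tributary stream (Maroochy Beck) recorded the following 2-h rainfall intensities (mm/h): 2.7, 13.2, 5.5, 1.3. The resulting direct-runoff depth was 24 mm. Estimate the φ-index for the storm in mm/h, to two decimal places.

Only the 2 blocks with intensity above φ contribute runoff: 13.2, 5.5 mm/h.
Σ(I−φ)·Δt = d  ⇒  (13.2+5.5 − 2φ)·2 = 24
φ = (18.70 − 24/2) / 2 = 3.35 mm/h.

φ ≈ 3.35 mm/h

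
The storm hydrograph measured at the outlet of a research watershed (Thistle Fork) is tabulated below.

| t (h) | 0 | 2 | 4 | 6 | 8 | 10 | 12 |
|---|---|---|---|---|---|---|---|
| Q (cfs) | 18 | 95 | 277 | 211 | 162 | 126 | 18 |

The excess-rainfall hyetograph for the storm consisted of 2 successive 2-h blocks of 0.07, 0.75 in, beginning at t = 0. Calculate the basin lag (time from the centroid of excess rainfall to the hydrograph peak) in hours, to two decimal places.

t_L ≈ 1.17 h

Centroid of excess rainfall: t_c = Σ P_i·t̄_i / ΣP_i = 2.8293 h (block centres at 1, 3 h).
Hydrograph peak occurs at t = 4 h, so basin lag t_L = 4 − 2.8293 = 1.17 h.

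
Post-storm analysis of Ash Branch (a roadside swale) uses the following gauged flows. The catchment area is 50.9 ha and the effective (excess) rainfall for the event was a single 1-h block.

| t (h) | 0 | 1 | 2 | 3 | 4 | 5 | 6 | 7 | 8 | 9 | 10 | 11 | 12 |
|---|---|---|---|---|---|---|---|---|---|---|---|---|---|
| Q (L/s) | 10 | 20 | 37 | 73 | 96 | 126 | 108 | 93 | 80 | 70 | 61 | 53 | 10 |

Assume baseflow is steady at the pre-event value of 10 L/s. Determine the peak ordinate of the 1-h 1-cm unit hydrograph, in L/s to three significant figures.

U_p ≈ 232 L/s

Direct runoff: 0.0, 10.0, 27.0, 63.0, 86.0, 116.0, 98.0, 83.0, 70.0, 60.0, 51.0, 43.0, 0.0 L/s; ΣQ_DR = 707.0 L/s, peak = 116.0 L/s.
Runoff depth d = ΣQ_DR·Δt / A = 707.0 × 3600 / (50.9 ha) = 5.000 mm.
The 1-cm UH is the DRH scaled by (10 mm)/d, so U_p = 116.0 × 10/5.000 = 232 L/s.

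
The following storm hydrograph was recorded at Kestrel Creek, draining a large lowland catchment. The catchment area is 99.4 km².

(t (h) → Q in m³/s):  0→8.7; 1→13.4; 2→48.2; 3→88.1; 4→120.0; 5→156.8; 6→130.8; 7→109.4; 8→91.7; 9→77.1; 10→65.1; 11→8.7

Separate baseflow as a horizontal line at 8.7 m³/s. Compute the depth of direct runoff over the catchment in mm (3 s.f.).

Direct runoff: 0.0, 4.7, 39.5, 79.4, 111.3, 148.1, 122.1, 100.7, 83.0, 68.4, 56.4, 0.0 m³/s; ΣQ_DR = 813.6 m³/s.
V = ΣQ_DR · Δt = 813.6 × 3600 s = 2.929 × 10^6 m³.
Over A = 99.4 km², depth = V / A = 29.5 mm.

d ≈ 29.5 mm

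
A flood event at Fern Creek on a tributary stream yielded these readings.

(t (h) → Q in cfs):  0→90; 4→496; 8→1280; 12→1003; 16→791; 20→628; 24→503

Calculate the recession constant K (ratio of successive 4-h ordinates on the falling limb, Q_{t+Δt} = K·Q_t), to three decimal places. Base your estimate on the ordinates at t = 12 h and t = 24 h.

K ≈ 0.794

Using the recession-limb readings at t = 12 h and t = 24 h: Q falls from 1003 to 503 cfs over 3 intervals.
K = (Q₂/Q₁)^(1/3) = (503/1003)^(1/3) = 0.794.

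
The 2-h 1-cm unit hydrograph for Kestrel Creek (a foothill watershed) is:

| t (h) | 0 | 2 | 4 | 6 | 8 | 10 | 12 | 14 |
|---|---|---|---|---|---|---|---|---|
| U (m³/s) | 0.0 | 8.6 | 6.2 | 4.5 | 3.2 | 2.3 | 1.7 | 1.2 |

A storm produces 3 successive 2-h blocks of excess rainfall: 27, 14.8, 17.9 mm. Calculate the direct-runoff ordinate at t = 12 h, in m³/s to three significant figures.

By discrete convolution, Q_j = Σ (P_i / 10 mm) · U_{j−i}.
At t = 12 h (j=6): Q = (27/10)·1.7 + (14.8/10)·2.3 + (17.9/10)·3.2 = 13.7 m³/s.

Q ≈ 13.7 m³/s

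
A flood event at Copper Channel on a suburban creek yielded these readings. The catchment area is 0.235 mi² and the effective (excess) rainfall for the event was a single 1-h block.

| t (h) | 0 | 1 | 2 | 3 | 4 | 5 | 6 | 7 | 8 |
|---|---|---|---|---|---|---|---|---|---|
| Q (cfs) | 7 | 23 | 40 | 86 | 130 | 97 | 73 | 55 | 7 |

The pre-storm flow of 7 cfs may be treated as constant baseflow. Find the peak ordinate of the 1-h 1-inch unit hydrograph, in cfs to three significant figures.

U_p ≈ 41.0 cfs

Direct runoff: 0.0, 16.0, 33.0, 79.0, 123.0, 90.0, 66.0, 48.0, 0.0 cfs; ΣQ_DR = 455.0 cfs, peak = 123.0 cfs.
Runoff depth d = ΣQ_DR·Δt / A = 455.0 × 3600 / (0.235 mi²) = 3.000 in.
The 1-inch UH is the DRH scaled by (1 in)/d, so U_p = 123.0 × 1/3.000 = 41.0 cfs.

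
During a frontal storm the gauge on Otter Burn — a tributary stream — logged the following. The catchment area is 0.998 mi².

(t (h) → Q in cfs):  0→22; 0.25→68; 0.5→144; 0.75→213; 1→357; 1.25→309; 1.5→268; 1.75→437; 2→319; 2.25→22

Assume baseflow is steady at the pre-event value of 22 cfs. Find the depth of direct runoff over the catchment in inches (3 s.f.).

Direct runoff: 0.0, 46.0, 122.0, 191.0, 335.0, 287.0, 246.0, 415.0, 297.0, 0.0 cfs; ΣQ_DR = 1939 cfs.
V = ΣQ_DR · Δt = 1939 × 900 s = 1.745 × 10^6 ft³.
Over A = 0.998 mi², depth = V / A = 0.753 in.

d ≈ 0.753 in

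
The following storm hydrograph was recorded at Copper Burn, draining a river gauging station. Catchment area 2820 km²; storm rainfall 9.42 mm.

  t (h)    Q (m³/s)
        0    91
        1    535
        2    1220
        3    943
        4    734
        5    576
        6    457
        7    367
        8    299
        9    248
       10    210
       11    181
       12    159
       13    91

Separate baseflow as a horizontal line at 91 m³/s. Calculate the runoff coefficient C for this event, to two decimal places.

ΣQ_DR = 4837 m³/s; V = ΣQ_DR·Δt = 1.741 × 10^7 m³.
Runoff depth d = V / A = 6.175 mm.
C = d / P = 6.175 / 9.42 = 0.66.

C ≈ 0.66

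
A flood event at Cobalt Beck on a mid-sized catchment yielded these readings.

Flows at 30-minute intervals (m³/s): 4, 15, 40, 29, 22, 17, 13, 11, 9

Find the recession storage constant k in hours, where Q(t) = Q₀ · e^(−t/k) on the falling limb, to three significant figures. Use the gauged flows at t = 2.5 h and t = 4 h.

k ≈ 2.36 h

On the falling limb, Q drops from 17 to 9 m³/s between t = 2.5 h and t = 4 h (Δt = 1.5 h).
k = −Δt / ln(Q₂/Q₁) = −1.5 / ln(9/17) = 2.36 h.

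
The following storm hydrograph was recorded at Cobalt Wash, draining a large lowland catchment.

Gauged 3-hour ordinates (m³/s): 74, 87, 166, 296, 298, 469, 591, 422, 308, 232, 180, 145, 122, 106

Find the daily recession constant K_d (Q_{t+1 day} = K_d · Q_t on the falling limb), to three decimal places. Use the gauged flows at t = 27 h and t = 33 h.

K_d ≈ 0.153

Between t = 27 h and t = 33 h the flow falls from 232 to 145 m³/s over 2×3 h = 6 h.
Per-interval ratio K = (145/232)^(1/2) = 0.7906; K_d = K^(24/3) = 0.153.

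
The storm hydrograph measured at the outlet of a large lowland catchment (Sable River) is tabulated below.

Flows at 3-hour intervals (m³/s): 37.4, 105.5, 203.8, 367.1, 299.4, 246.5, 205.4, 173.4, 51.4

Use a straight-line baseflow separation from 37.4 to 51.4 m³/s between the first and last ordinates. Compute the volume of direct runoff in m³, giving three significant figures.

V ≈ 1.39 × 10^7 m³

Direct-runoff ordinates (Q − Q_b): 0.00, 66.35, 162.90, 324.45, 255.00, 200.35, 157.50, 123.75, 0.00 m³/s.
ΣQ_DR = 1290 m³/s.
With Δt = 3 h = 10800 s, V = ΣQ_DR · Δt = 1290 × 10800 = 1.39 × 10^7 m³.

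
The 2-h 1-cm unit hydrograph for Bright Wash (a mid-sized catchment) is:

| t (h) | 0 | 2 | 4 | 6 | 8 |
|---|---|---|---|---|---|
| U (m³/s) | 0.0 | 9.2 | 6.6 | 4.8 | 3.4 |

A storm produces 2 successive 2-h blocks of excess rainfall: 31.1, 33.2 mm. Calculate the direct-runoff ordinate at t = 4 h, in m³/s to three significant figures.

By discrete convolution, Q_j = Σ (P_i / 10 mm) · U_{j−i}.
At t = 4 h (j=2): Q = (31.1/10)·6.6 + (33.2/10)·9.2 = 51.1 m³/s.

Q ≈ 51.1 m³/s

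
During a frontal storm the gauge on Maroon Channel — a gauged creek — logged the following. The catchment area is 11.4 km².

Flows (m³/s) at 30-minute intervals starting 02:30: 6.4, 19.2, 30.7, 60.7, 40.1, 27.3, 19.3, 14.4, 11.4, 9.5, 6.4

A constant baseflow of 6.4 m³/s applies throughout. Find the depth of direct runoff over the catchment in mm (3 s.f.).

d ≈ 27.6 mm

Direct runoff: 0.0, 12.8, 24.3, 54.3, 33.7, 20.9, 12.9, 8.0, 5.0, 3.1, 0.0 m³/s; ΣQ_DR = 175.0 m³/s.
V = ΣQ_DR · Δt = 175.0 × 1800 s = 3.150 × 10^5 m³.
Over A = 11.4 km², depth = V / A = 27.6 mm.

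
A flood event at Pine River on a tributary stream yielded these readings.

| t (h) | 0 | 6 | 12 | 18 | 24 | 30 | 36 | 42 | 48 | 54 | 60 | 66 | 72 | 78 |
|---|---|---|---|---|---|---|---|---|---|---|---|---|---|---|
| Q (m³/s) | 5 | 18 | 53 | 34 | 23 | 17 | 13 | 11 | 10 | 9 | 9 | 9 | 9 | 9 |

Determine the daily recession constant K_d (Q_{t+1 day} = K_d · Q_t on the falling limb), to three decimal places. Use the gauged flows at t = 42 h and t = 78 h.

K_d ≈ 0.875

Between t = 42 h and t = 78 h the flow falls from 11 to 9 m³/s over 6×6 h = 36 h.
Per-interval ratio K = (9/11)^(1/6) = 0.9671; K_d = K^(24/6) = 0.875.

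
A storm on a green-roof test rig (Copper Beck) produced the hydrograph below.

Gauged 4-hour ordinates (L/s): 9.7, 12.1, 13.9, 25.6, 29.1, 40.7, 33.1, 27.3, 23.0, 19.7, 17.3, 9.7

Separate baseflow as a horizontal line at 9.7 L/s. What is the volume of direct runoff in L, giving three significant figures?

Direct-runoff ordinates (Q − Q_b): 0.0, 2.4, 4.2, 15.9, 19.4, 31.0, 23.4, 17.6, 13.3, 10.0, 7.6, 0.0 L/s.
ΣQ_DR = 144.8 L/s.
With Δt = 4 h = 14400 s, V = ΣQ_DR · Δt = 144.8 × 14400 = 2.09 × 10^6 L.

V ≈ 2.09 × 10^6 L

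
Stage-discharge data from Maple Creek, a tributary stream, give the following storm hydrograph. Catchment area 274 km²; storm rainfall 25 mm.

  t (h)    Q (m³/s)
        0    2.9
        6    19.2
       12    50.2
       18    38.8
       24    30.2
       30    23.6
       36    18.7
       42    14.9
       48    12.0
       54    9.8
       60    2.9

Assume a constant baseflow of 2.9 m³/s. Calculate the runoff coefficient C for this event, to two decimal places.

ΣQ_DR = 191.3 m³/s; V = ΣQ_DR·Δt = 4.132 × 10^6 m³.
Runoff depth d = V / A = 15.08 mm.
C = d / P = 15.08 / 25 = 0.60.

C ≈ 0.60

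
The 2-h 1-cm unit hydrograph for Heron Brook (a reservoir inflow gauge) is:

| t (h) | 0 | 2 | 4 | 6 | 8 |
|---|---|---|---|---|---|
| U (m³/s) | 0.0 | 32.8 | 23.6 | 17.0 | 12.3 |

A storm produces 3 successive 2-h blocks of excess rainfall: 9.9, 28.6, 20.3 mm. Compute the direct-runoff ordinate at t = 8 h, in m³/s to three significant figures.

By discrete convolution, Q_j = Σ (P_i / 10 mm) · U_{j−i}.
At t = 8 h (j=4): Q = (9.9/10)·12.3 + (28.6/10)·17.0 + (20.3/10)·23.6 = 109 m³/s.

Q ≈ 109 m³/s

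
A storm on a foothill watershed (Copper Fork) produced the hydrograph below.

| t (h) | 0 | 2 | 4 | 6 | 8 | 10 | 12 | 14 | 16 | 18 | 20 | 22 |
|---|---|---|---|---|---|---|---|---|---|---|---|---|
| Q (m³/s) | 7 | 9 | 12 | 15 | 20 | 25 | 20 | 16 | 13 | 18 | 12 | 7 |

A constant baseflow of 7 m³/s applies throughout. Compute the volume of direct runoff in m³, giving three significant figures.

Direct-runoff ordinates (Q − Q_b): 0.0, 2.0, 5.0, 8.0, 13.0, 18.0, 13.0, 9.0, 6.0, 11.0, 5.0, 0.0 m³/s.
ΣQ_DR = 90.00 m³/s.
With Δt = 2 h = 7200 s, V = ΣQ_DR · Δt = 90.00 × 7200 = 6.48 × 10^5 m³.

V ≈ 6.48 × 10^5 m³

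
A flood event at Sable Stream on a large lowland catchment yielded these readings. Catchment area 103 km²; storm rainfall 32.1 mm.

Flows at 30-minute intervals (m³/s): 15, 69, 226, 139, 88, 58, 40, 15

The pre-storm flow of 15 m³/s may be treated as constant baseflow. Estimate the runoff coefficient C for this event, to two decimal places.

C ≈ 0.29

ΣQ_DR = 530.0 m³/s; V = ΣQ_DR·Δt = 9.540 × 10^5 m³.
Runoff depth d = V / A = 9.262 mm.
C = d / P = 9.262 / 32.1 = 0.29.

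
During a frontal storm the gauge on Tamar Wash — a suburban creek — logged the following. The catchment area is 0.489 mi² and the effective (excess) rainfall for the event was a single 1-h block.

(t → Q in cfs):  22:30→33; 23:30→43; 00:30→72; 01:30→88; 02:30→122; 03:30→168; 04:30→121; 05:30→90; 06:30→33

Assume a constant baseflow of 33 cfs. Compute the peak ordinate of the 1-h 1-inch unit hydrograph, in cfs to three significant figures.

U_p ≈ 90.1 cfs

Direct runoff: 0.0, 10.0, 39.0, 55.0, 89.0, 135.0, 88.0, 57.0, 0.0 cfs; ΣQ_DR = 473.0 cfs, peak = 135.0 cfs.
Runoff depth d = ΣQ_DR·Δt / A = 473.0 × 3600 / (0.489 mi²) = 1.499 in.
The 1-inch UH is the DRH scaled by (1 in)/d, so U_p = 135.0 × 1/1.499 = 90.1 cfs.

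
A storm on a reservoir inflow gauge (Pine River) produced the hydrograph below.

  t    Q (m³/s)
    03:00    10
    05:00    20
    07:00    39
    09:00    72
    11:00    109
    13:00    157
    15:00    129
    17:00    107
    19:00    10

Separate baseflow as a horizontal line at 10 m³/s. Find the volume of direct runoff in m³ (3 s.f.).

Direct-runoff ordinates (Q − Q_b): 0.0, 10.0, 29.0, 62.0, 99.0, 147.0, 119.0, 97.0, 0.0 m³/s.
ΣQ_DR = 563.0 m³/s.
With Δt = 2 h = 7200 s, V = ΣQ_DR · Δt = 563.0 × 7200 = 4.05 × 10^6 m³.

V ≈ 4.05 × 10^6 m³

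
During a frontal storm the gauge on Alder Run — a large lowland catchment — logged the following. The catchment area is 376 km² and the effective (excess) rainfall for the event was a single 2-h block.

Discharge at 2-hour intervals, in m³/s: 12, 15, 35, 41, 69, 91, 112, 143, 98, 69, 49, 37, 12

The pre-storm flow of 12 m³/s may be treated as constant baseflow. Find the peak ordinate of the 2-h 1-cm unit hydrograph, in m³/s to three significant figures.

U_p ≈ 109 m³/s

Direct runoff: 0.0, 3.0, 23.0, 29.0, 57.0, 79.0, 100.0, 131.0, 86.0, 57.0, 37.0, 25.0, 0.0 m³/s; ΣQ_DR = 627.0 m³/s, peak = 131.0 m³/s.
Runoff depth d = ΣQ_DR·Δt / A = 627.0 × 7200 / (376 km²) = 12.01 mm.
The 1-cm UH is the DRH scaled by (10 mm)/d, so U_p = 131.0 × 10/12.01 = 109 m³/s.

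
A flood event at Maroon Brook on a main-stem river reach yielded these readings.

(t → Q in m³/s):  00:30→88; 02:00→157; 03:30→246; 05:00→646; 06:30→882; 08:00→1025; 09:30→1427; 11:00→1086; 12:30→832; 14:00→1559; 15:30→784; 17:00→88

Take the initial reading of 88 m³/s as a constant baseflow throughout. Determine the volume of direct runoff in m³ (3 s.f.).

V ≈ 4.19 × 10^7 m³

Direct-runoff ordinates (Q − Q_b): 0.0, 69.0, 158.0, 558.0, 794.0, 937.0, 1339.0, 998.0, 744.0, 1471.0, 696.0, 0.0 m³/s.
ΣQ_DR = 7764 m³/s.
With Δt = 1.5 h = 5400 s, V = ΣQ_DR · Δt = 7764 × 5400 = 4.19 × 10^7 m³.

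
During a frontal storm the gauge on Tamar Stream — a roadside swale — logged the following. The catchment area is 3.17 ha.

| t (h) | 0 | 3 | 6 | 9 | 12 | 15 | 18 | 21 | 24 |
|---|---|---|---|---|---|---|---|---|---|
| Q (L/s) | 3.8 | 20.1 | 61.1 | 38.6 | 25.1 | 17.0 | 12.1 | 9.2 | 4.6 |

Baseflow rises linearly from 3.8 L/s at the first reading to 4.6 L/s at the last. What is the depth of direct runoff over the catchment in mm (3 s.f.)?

Direct runoff: 0.00, 16.20, 57.10, 34.50, 20.90, 12.70, 7.70, 4.70, 0.00 L/s; ΣQ_DR = 153.8 L/s.
V = ΣQ_DR · Δt = 153.8 × 10800 s = 1.661 × 10^6 L.
Over A = 3.17 ha, depth = V / A = 52.4 mm.

d ≈ 52.4 mm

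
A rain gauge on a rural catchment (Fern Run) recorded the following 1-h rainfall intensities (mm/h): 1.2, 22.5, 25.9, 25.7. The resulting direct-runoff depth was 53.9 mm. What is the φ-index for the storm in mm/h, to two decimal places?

φ ≈ 6.73 mm/h

Only the 3 blocks with intensity above φ contribute runoff: 22.5, 25.9, 25.7 mm/h.
Σ(I−φ)·Δt = d  ⇒  (22.5+25.9+25.7 − 3φ)·1 = 53.9
φ = (74.10 − 53.9/1) / 3 = 6.73 mm/h.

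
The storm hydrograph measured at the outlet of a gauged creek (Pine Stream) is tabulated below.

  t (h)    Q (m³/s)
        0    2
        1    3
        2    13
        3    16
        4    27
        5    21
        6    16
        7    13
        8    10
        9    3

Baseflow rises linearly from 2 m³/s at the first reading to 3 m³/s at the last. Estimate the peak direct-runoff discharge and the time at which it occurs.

Q_p = 24.56 m³/s at t = 4 h

Subtracting baseflow gives direct-runoff ordinates: 0.00, 0.89, 10.78, 13.67, 24.56, 18.44, 13.33, 10.22, 7.11, 0.00 m³/s.
The maximum is 24.56 m³/s, occurring at the reading for t = 4 h.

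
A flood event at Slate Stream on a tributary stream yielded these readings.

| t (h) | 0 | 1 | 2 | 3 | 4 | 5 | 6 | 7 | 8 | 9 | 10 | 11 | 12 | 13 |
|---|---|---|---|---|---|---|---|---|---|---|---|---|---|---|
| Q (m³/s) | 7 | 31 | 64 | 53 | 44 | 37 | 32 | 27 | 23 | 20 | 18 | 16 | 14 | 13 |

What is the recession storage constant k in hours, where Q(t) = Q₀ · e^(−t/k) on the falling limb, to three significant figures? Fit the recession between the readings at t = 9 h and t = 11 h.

k ≈ 8.96 h

On the falling limb, Q drops from 20 to 16 m³/s between t = 9 h and t = 11 h (Δt = 2 h).
k = −Δt / ln(Q₂/Q₁) = −2 / ln(16/20) = 8.96 h.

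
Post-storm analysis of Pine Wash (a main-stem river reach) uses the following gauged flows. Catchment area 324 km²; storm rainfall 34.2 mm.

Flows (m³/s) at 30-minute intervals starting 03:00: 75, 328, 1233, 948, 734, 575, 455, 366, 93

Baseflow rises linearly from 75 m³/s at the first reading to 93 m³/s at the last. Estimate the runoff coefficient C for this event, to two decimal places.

ΣQ_DR = 4051 m³/s; V = ΣQ_DR·Δt = 7.292 × 10^6 m³.
Runoff depth d = V / A = 22.51 mm.
C = d / P = 22.51 / 34.2 = 0.66.

C ≈ 0.66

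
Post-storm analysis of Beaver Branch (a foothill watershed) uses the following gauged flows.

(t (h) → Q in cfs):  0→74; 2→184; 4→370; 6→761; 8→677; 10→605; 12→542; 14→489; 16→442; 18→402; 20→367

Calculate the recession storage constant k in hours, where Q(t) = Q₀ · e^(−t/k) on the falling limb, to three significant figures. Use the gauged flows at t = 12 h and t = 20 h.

k ≈ 20.5 h

On the falling limb, Q drops from 542 to 367 cfs between t = 12 h and t = 20 h (Δt = 8 h).
k = −Δt / ln(Q₂/Q₁) = −8 / ln(367/542) = 20.5 h.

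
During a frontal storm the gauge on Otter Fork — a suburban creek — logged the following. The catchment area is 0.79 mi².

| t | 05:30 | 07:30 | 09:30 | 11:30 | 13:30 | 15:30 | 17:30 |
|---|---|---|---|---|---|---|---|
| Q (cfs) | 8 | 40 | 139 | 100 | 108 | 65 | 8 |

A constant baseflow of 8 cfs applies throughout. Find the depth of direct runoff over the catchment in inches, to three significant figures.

Direct runoff: 0.0, 32.0, 131.0, 92.0, 100.0, 57.0, 0.0 cfs; ΣQ_DR = 412.0 cfs.
V = ΣQ_DR · Δt = 412.0 × 7200 s = 2.966 × 10^6 ft³.
Over A = 0.79 mi², depth = V / A = 1.62 in.

d ≈ 1.62 in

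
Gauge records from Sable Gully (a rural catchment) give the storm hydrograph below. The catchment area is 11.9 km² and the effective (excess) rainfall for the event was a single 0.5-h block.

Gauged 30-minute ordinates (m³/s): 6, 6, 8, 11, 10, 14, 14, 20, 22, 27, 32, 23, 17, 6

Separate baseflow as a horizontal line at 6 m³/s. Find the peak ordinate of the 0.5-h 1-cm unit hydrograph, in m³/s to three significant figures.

U_p ≈ 13.0 m³/s

Direct runoff: 0.0, 0.0, 2.0, 5.0, 4.0, 8.0, 8.0, 14.0, 16.0, 21.0, 26.0, 17.0, 11.0, 0.0 m³/s; ΣQ_DR = 132.0 m³/s, peak = 26.0 m³/s.
Runoff depth d = ΣQ_DR·Δt / A = 132.0 × 1800 / (11.9 km²) = 19.97 mm.
The 1-cm UH is the DRH scaled by (10 mm)/d, so U_p = 26.0 × 10/19.97 = 13.0 m³/s.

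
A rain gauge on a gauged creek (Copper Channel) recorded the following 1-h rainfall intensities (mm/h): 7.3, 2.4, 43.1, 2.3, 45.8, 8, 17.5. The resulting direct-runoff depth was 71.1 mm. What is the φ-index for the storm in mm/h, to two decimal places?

Only the 3 blocks with intensity above φ contribute runoff: 43.1, 45.8, 17.5 mm/h.
Σ(I−φ)·Δt = d  ⇒  (43.1+45.8+17.5 − 3φ)·1 = 71.1
φ = (106.4 − 71.1/1) / 3 = 11.77 mm/h.

φ ≈ 11.77 mm/h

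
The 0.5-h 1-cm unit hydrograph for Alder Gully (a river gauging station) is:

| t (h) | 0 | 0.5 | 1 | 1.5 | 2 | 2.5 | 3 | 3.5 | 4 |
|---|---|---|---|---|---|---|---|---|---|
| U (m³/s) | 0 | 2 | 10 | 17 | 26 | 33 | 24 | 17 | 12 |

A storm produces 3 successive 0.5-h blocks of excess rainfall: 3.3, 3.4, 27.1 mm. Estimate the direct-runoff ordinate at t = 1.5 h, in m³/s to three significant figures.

By discrete convolution, Q_j = Σ (P_i / 10 mm) · U_{j−i}.
At t = 1.5 h (j=3): Q = (3.3/10)·17 + (3.4/10)·10 + (27.1/10)·2 = 14.4 m³/s.

Q ≈ 14.4 m³/s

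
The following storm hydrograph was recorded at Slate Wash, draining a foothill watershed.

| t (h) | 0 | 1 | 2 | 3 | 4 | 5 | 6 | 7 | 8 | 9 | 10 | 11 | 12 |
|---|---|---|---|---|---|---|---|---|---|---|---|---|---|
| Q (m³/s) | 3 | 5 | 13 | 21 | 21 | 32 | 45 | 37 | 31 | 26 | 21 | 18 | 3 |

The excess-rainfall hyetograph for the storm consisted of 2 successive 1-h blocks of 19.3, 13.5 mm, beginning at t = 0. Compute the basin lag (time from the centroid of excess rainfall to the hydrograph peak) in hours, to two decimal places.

Centroid of excess rainfall: t_c = Σ P_i·t̄_i / ΣP_i = 0.9116 h (block centres at 0.5, 1.5 h).
Hydrograph peak occurs at t = 6 h, so basin lag t_L = 6 − 0.9116 = 5.09 h.

t_L ≈ 5.09 h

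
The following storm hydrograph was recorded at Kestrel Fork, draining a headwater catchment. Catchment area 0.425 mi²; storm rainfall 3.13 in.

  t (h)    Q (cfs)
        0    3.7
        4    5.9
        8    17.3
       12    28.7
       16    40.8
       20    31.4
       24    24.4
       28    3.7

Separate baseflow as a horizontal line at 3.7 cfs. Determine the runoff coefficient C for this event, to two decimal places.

C ≈ 0.59

ΣQ_DR = 126.3 cfs; V = ΣQ_DR·Δt = 1.819 × 10^6 ft³.
Runoff depth d = V / A = 1.842 in.
C = d / P = 1.842 / 3.13 = 0.59.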